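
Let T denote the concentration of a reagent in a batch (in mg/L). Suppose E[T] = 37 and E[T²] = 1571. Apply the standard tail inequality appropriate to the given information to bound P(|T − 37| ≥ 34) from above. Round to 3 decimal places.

0.175

The first two moments determine the variance, so Chebyshev's inequality is the sharpest standard bound available.
Var(T) = E[T²] − (E[T])² = 1571 − 1369 = 202.
Chebyshev's inequality: P(|T − μ| ≥ t) ≤ Var(T)/t² = 202/1156 = 0.1747.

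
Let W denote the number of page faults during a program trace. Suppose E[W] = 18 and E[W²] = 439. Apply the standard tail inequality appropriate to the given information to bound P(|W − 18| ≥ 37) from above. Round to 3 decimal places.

The first two moments determine the variance, so Chebyshev's inequality is the sharpest standard bound available.
Var(W) = E[W²] − (E[W])² = 439 − 324 = 115.
Chebyshev's inequality: P(|W − μ| ≥ t) ≤ Var(W)/t² = 115/1369 = 0.0840.

0.084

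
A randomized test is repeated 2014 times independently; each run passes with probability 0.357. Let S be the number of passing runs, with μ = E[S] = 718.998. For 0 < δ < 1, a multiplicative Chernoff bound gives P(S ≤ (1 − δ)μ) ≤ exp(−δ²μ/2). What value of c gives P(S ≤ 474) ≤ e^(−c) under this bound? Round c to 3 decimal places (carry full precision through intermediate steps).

41.741

Write 474 = (1 − δ)μ, so δ = 1 − 474/718.998 = 0.3407492…
Then the exponent is δ²μ/2 = (μ − 474)²/(2μ) = 41.741437.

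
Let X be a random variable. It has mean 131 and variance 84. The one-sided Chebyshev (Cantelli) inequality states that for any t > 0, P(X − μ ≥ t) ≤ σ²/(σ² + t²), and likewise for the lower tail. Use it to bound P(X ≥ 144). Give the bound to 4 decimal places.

0.3320

Here σ² = 84 and t = 13, so σ² + t² = 253.
Cantelli's bound: 84/253 = 0.3320.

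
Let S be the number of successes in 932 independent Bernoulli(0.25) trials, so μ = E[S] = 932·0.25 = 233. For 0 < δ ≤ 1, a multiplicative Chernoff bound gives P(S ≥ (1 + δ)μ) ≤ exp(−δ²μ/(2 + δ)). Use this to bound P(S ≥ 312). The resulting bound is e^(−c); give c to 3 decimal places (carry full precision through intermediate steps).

Write 312 = (1 + δ)μ, so δ = 312/233 − 1 = 0.3390558…
Then the exponent is δ²μ/(2 + δ) = (312 − μ)² / (μ·(2 + δ)) = 11.451376.

11.451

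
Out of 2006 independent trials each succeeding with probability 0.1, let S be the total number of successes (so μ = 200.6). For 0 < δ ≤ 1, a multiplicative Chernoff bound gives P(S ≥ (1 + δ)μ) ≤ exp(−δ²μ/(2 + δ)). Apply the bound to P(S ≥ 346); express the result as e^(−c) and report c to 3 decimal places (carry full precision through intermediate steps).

Write 346 = (1 + δ)μ, so δ = 346/200.6 − 1 = 0.7248255…
Then the exponent is δ²μ/(2 + δ) = (346 − μ)² / (μ·(2 + δ)) = 38.677570.

38.678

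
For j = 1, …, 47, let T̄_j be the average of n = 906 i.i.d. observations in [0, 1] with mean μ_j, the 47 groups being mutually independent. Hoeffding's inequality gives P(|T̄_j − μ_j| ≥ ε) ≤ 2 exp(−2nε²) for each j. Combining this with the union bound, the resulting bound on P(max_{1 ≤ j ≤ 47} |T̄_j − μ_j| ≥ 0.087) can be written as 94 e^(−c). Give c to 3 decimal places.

13.715

Union bound over the 47 events: P(max_{1 ≤ j ≤ 47} |T̄_j − μ_j| ≥ 0.087) ≤ 47·2·exp(−2nε²) = 94 exp(−2·906·0.087²).
So c = 2·906·0.087² = 13.7150.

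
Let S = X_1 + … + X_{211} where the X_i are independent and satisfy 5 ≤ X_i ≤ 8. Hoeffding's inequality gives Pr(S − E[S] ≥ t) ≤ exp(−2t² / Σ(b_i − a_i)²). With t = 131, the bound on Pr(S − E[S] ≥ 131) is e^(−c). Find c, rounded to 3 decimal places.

18.074

Σ(b_i − a_i)² = 211·(3)² = 1899.
c = 2t²/1899 = 2·131²/1899 = 18.0737.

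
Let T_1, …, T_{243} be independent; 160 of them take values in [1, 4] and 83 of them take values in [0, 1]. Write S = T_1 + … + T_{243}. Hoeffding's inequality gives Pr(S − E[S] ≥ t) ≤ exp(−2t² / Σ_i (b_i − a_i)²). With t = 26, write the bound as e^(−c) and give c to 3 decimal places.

0.888

Σ(b_i − a_i)² = 160·3² + 83·1² = 1523.
c = 2t² / 1523 = 2·26² / 1523 = 0.8877.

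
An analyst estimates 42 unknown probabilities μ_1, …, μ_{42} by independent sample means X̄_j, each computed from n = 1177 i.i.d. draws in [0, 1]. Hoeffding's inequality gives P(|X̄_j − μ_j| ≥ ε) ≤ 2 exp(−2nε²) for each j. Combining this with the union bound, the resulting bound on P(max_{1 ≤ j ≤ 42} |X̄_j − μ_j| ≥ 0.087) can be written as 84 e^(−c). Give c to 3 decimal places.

17.817

Union bound over the 42 events: P(max_{1 ≤ j ≤ 42} |X̄_j − μ_j| ≥ 0.087) ≤ 42·2·exp(−2nε²) = 84 exp(−2·1177·0.087²).
So c = 2·1177·0.087² = 17.8174.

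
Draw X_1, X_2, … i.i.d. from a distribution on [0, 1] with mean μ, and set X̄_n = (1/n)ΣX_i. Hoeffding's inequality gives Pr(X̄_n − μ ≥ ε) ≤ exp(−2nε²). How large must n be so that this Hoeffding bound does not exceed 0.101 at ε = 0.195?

31

Require exp(−2nε²) ≤ 0.101, i.e. 2nε² ≥ ln(1/0.101) = 2.292635.
So n ≥ 2.292635 / (2·0.195²) = 30.146.
The smallest integer n is 31.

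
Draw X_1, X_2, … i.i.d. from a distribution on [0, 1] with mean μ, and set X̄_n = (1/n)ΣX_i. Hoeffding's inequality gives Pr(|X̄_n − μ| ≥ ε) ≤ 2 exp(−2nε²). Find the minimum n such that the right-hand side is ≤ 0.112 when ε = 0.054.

495

Require 2·exp(−2nε²) ≤ 0.112, i.e. 2nε² ≥ ln(2/0.112) = 2.882404.
So n ≥ 2.882404 / (2·0.054²) = 494.239.
The smallest integer n is 495.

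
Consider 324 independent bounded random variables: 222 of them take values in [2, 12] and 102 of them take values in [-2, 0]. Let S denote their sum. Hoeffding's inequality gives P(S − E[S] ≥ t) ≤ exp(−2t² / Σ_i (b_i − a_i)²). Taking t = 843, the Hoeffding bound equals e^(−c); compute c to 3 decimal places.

Σ(b_i − a_i)² = 222·10² + 102·2² = 22608.
c = 2t² / 22608 = 2·843² / 22608 = 62.8670.

62.867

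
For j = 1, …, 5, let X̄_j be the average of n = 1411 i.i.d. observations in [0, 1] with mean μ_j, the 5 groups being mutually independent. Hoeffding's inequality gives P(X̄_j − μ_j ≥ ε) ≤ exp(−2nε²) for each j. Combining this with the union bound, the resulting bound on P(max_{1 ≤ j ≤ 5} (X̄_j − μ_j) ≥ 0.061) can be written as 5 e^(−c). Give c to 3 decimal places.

10.501

Union bound over the 5 events: P(max_{1 ≤ j ≤ 5} (X̄_j − μ_j) ≥ 0.061) ≤ 5·exp(−2nε²) = 5 exp(−2·1411·0.061²).
So c = 2·1411·0.061² = 10.5007.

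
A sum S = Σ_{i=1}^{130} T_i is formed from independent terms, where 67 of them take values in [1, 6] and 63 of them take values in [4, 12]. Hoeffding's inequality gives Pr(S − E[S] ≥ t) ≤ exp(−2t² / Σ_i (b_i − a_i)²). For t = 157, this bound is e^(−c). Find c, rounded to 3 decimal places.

Σ(b_i − a_i)² = 67·5² + 63·8² = 5707.
c = 2t² / 5707 = 2·157² / 5707 = 8.6382.

8.638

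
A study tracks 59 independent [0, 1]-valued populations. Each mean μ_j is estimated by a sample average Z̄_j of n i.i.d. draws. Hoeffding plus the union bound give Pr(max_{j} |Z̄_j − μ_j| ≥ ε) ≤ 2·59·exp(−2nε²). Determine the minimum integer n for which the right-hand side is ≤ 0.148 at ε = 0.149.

151

Need 2·59·exp(−2nε²) ≤ 0.148, i.e. exp(−2nε²) ≤ 0.148/118.
So 2nε² ≥ ln(118/0.148) = 6.681228.
Hence n ≥ 6.681228/(2·0.149²) = 150.471.
The smallest integer n is 151.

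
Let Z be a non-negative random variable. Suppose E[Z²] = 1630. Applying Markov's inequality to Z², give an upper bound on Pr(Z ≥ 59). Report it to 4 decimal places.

Since Z ≥ 0, the event {Z ≥ 59} is the same as {Z² ≥ 3481}.
Markov's inequality applied to Z² gives Pr(Z² ≥ 3481) ≤ E[Z²]/3481 = 1630/3481 = 0.4683.

0.4683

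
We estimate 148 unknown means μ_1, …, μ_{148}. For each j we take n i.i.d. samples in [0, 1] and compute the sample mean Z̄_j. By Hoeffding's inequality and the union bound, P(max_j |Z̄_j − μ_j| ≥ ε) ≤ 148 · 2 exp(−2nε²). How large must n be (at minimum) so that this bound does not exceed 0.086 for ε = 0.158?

Need 2·148·exp(−2nε²) ≤ 0.086, i.e. exp(−2nε²) ≤ 0.086/296.
So 2nε² ≥ ln(296/0.086) = 8.143767.
Hence n ≥ 8.143767/(2·0.158²) = 163.110.
The smallest integer n is 164.

164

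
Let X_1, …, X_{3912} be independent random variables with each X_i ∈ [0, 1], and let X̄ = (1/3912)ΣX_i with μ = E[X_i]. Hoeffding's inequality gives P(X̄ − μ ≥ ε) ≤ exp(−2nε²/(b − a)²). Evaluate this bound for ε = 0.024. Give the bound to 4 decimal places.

0.0110

Exponent: 2nε²/(b − a)² = 2·3912·0.024² / 1² = 4.50662.
Bound = exp(−4.50662) = 0.01104.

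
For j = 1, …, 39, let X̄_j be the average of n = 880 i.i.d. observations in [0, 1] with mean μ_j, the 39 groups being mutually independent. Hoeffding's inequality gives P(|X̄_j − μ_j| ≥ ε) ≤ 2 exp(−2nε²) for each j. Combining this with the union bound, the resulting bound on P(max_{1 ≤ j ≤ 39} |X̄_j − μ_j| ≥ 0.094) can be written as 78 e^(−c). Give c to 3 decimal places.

Union bound over the 39 events: P(max_{1 ≤ j ≤ 39} |X̄_j − μ_j| ≥ 0.094) ≤ 39·2·exp(−2nε²) = 78 exp(−2·880·0.094²).
So c = 2·880·0.094² = 15.5514.

15.551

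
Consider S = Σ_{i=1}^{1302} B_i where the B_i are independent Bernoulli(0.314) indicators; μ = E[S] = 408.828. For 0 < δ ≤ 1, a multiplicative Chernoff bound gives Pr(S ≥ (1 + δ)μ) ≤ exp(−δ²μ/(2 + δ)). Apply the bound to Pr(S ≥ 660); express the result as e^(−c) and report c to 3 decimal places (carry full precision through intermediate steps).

Write 660 = (1 + δ)μ, so δ = 660/408.828 − 1 = 0.6143708…
Then the exponent is δ²μ/(2 + δ) = (660 − μ)² / (μ·(2 + δ)) = 59.024814.

59.025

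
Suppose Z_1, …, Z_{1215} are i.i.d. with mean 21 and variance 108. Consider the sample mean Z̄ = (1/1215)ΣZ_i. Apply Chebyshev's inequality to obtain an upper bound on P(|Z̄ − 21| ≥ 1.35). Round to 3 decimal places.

Var(Z̄) = Var(Z_i)/n = 108/1215 = 0.088889.
Chebyshev: P(|Z̄ − 21| ≥ 1.35) ≤ Var(Z̄)/(1.35)² = 108/(1215·1.35²) = 0.0488.

0.049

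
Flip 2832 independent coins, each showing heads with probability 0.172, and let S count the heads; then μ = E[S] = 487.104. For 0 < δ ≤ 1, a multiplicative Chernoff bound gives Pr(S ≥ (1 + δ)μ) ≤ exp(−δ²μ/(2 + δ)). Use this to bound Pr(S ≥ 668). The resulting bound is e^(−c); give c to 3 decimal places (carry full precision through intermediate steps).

28.329

Write 668 = (1 + δ)μ, so δ = 668/487.104 − 1 = 0.3713704…
Then the exponent is δ²μ/(2 + δ) = (668 − μ)² / (μ·(2 + δ)) = 28.329365.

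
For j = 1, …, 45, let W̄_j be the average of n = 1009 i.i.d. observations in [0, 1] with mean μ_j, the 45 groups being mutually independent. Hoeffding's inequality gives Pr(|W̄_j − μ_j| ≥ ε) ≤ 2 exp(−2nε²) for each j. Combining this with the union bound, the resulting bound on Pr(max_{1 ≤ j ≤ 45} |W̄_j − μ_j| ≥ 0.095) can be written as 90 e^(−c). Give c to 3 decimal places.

Union bound over the 45 events: Pr(max_{1 ≤ j ≤ 45} |W̄_j − μ_j| ≥ 0.095) ≤ 45·2·exp(−2nε²) = 90 exp(−2·1009·0.095²).
So c = 2·1009·0.095² = 18.2125.

18.212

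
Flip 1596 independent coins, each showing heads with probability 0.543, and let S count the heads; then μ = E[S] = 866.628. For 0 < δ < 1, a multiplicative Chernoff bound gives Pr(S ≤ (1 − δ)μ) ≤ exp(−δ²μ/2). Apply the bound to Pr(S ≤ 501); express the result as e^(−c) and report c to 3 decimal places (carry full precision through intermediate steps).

77.129

Write 501 = (1 − δ)μ, so δ = 1 − 501/866.628 = 0.4218973…
Then the exponent is δ²μ/2 = (μ − 501)²/(2μ) = 77.128730.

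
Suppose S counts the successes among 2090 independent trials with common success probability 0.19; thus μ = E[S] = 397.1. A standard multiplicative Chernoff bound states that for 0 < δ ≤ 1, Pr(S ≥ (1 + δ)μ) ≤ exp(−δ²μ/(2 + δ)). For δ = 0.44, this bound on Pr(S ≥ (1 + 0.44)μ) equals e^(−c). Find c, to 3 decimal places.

c = δ²μ/(2 + δ) = 0.44²·397.1/(2 + 0.44) = 31.5076.

31.508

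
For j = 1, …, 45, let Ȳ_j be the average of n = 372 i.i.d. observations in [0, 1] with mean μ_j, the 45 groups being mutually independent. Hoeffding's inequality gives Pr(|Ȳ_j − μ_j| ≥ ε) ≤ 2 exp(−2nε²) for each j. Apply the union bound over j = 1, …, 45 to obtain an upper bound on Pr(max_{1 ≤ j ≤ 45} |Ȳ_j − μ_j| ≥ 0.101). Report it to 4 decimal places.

Per-experiment Hoeffding bound: 2·exp(−2·372·0.101²) = 2·exp(−7.58954) = 0.0010114.
Union bound over 45 events: 45·0.0010114 = 0.04551.

0.0455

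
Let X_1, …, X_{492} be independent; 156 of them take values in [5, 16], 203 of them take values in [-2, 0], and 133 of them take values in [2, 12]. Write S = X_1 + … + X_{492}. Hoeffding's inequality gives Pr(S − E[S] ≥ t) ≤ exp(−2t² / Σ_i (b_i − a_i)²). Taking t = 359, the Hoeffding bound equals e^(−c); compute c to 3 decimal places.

7.814

Σ(b_i − a_i)² = 156·11² + 203·2² + 133·10² = 32988.
c = 2t² / 32988 = 2·359² / 32988 = 7.8138.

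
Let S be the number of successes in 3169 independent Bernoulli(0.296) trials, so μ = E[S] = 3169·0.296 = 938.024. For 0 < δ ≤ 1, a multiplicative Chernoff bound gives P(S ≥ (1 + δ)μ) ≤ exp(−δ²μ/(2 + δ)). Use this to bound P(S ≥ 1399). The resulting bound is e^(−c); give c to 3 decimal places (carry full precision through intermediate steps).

Write 1399 = (1 + δ)μ, so δ = 1399/938.024 − 1 = 0.4914331…
Then the exponent is δ²μ/(2 + δ) = (1399 − μ)² / (μ·(2 + δ)) = 90.927125.

90.927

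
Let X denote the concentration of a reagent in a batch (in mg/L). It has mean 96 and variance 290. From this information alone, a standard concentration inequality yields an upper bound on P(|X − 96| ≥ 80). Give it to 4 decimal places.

0.0453

Mean and variance are known, so Chebyshev's inequality applies.
Chebyshev: P(|X − μ| ≥ t) ≤ Var(X)/t².
Bound = 290 / 6400 = 0.0453.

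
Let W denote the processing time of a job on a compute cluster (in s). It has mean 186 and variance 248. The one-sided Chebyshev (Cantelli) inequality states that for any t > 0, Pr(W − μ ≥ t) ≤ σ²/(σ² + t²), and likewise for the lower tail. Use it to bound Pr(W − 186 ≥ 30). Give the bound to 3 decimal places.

0.216

Here σ² = 248 and t = 30, so σ² + t² = 1148.
Cantelli's bound: 248/1148 = 0.2160.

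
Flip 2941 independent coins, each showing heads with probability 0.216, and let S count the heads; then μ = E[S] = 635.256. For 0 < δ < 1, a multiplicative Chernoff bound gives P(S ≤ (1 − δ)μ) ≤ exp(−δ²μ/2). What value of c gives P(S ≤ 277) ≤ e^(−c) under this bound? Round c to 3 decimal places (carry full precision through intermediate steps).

Write 277 = (1 − δ)μ, so δ = 1 − 277/635.256 = 0.5639553…
Then the exponent is δ²μ/2 = (μ − 277)²/(2μ) = 101.020188.

101.020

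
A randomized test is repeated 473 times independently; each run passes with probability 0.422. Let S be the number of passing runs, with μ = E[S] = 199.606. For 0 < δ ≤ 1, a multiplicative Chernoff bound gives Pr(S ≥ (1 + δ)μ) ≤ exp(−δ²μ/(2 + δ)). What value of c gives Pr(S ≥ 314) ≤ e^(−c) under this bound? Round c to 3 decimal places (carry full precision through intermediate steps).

Write 314 = (1 + δ)μ, so δ = 314/199.606 − 1 = 0.573099…
Then the exponent is δ²μ/(2 + δ) = (314 − μ)² / (μ·(2 + δ)) = 25.478649.

25.479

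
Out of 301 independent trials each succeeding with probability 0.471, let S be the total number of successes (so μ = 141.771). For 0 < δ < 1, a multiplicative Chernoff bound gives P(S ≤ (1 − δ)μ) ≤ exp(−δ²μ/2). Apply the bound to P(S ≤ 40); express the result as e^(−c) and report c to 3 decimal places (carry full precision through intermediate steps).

36.528

Write 40 = (1 − δ)μ, so δ = 1 − 40/141.771 = 0.7178549…
Then the exponent is δ²μ/2 = (μ − 40)²/(2μ) = 36.528403.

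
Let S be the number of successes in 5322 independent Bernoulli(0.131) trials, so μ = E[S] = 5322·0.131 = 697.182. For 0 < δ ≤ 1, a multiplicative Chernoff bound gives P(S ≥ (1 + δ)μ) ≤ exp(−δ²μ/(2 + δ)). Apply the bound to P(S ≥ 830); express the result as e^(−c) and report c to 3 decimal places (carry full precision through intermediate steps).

11.551

Write 830 = (1 + δ)μ, so δ = 830/697.182 − 1 = 0.1905069…
Then the exponent is δ²μ/(2 + δ) = (830 − μ)² / (μ·(2 + δ)) = 11.551093.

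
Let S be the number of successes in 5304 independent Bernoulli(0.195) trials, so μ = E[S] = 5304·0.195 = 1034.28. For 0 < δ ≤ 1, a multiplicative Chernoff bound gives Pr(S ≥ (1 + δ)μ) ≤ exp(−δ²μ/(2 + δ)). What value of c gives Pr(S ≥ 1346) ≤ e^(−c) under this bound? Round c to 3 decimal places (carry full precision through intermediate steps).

40.823

Write 1346 = (1 + δ)μ, so δ = 1346/1034.28 − 1 = 0.3013884…
Then the exponent is δ²μ/(2 + δ) = (1346 − μ)² / (μ·(2 + δ)) = 40.822659.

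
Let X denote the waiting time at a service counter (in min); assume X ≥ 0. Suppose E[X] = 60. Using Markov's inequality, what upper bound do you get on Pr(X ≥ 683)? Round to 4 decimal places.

Markov's inequality: for a non-negative random variable, Pr(X ≥ a) ≤ E[X]/a.
Here E[X] = 60 and a = 683, so the bound is 60/683 = 0.0878.

0.0878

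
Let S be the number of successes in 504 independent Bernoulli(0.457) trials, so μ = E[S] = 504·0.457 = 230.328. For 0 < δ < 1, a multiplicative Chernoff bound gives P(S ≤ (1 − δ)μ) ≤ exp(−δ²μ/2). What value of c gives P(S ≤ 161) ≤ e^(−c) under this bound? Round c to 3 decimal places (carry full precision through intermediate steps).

10.434

Write 161 = (1 − δ)μ, so δ = 1 − 161/230.328 = 0.3009968…
Then the exponent is δ²μ/2 = (μ − 161)²/(2μ) = 10.433754.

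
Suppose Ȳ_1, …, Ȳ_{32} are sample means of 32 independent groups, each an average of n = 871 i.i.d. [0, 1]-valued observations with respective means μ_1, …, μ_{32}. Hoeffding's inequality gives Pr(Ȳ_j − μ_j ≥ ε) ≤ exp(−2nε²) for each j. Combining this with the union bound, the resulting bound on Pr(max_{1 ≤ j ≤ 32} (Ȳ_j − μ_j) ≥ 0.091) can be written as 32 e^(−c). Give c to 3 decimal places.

14.426

Union bound over the 32 events: Pr(max_{1 ≤ j ≤ 32} (Ȳ_j − μ_j) ≥ 0.091) ≤ 32·exp(−2nε²) = 32 exp(−2·871·0.091²).
So c = 2·871·0.091² = 14.4255.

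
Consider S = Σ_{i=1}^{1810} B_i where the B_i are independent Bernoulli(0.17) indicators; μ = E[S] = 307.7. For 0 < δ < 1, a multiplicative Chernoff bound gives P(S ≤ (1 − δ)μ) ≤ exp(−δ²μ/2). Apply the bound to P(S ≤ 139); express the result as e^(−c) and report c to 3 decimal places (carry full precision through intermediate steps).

Write 139 = (1 − δ)μ, so δ = 1 − 139/307.7 = 0.5482613…
Then the exponent is δ²μ/2 = (μ − 139)²/(2μ) = 46.245840.

46.246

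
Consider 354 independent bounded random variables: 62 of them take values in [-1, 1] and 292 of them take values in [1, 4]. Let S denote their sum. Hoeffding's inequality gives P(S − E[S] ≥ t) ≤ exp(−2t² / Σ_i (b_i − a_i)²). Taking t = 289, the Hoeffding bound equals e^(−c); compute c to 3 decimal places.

58.081

Σ(b_i − a_i)² = 62·2² + 292·3² = 2876.
c = 2t² / 2876 = 2·289² / 2876 = 58.0814.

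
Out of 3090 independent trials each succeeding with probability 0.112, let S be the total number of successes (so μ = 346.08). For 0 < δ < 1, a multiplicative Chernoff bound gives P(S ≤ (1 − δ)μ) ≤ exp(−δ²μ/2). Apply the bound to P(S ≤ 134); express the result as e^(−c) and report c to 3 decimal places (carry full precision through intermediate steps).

Write 134 = (1 − δ)μ, so δ = 1 − 134/346.08 = 0.6128063…
Then the exponent is δ²μ/2 = (μ − 134)²/(2μ) = 64.981979.

64.982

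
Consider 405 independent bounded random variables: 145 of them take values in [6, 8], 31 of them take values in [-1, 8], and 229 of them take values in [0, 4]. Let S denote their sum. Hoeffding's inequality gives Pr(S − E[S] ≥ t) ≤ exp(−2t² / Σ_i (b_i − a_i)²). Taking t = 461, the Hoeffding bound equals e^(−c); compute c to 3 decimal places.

62.923

Σ(b_i − a_i)² = 145·2² + 31·9² + 229·4² = 6755.
c = 2t² / 6755 = 2·461² / 6755 = 62.9226.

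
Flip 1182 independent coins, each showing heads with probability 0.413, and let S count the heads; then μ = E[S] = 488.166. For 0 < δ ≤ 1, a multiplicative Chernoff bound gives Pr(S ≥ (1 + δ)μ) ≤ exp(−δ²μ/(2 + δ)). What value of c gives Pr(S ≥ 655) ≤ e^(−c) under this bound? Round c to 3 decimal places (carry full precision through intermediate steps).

24.348

Write 655 = (1 + δ)μ, so δ = 655/488.166 − 1 = 0.3417567…
Then the exponent is δ²μ/(2 + δ) = (655 − μ)² / (μ·(2 + δ)) = 24.347806.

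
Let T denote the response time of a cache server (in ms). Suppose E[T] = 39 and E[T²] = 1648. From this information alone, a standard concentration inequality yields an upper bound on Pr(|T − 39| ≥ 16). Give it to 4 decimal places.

0.4961

The first two moments determine the variance, so Chebyshev's inequality is the sharpest standard bound available.
Var(T) = E[T²] − (E[T])² = 1648 − 1521 = 127.
Chebyshev's inequality: Pr(|T − μ| ≥ t) ≤ Var(T)/t² = 127/256 = 0.4961.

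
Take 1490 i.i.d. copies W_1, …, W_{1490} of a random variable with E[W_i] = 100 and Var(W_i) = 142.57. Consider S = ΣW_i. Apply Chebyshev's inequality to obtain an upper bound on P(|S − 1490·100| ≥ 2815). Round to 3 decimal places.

0.027

Var(S) = n·Var(W_i) = 1490·142.57 = 212429.3.
Chebyshev: P(|S − 1490·100| ≥ 2815) ≤ Var(S)/2815² = 212429.3/7924225 = 0.0268.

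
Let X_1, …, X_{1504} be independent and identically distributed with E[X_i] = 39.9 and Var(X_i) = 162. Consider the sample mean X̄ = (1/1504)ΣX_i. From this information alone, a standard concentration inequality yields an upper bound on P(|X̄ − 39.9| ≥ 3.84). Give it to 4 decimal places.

With mean and variance of each term known, Chebyshev's inequality bounds the deviation of the sum (or sample mean).
Var(X̄) = Var(X_i)/n = 162/1504 = 0.10771.
Chebyshev: P(|X̄ − 39.9| ≥ 3.84) ≤ Var(X̄)/(3.84)² = 162/(1504·3.84²) = 0.0073.

0.0073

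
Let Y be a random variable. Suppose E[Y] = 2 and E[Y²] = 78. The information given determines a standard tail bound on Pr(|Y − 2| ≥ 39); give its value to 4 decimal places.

The first two moments determine the variance, so Chebyshev's inequality is the sharpest standard bound available.
Var(Y) = E[Y²] − (E[Y])² = 78 − 4 = 74.
Chebyshev's inequality: Pr(|Y − μ| ≥ t) ≤ Var(Y)/t² = 74/1521 = 0.0487.

0.0487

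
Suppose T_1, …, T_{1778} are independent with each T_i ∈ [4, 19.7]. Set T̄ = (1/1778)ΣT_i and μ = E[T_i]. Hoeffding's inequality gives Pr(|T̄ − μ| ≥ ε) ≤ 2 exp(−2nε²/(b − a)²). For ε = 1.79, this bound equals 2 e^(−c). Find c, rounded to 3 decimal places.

46.224

c = 2nε²/(b − a)² = 2·1778·1.79² / 15.7² = 46.2241.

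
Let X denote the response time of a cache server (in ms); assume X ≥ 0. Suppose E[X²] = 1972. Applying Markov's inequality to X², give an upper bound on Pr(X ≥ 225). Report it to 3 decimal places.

0.039

Since X ≥ 0, the event {X ≥ 225} is the same as {X² ≥ 50625}.
Markov's inequality applied to X² gives Pr(X² ≥ 50625) ≤ E[X²]/50625 = 1972/50625 = 0.0390.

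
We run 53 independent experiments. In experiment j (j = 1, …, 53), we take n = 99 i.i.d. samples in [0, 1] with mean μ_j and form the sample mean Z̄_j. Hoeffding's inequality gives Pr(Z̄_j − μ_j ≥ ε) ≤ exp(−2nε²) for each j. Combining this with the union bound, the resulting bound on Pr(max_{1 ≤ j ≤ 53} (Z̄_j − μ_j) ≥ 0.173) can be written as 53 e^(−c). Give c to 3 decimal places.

5.926

Union bound over the 53 events: Pr(max_{1 ≤ j ≤ 53} (Z̄_j − μ_j) ≥ 0.173) ≤ 53·exp(−2nε²) = 53 exp(−2·99·0.173²).
So c = 2·99·0.173² = 5.9259.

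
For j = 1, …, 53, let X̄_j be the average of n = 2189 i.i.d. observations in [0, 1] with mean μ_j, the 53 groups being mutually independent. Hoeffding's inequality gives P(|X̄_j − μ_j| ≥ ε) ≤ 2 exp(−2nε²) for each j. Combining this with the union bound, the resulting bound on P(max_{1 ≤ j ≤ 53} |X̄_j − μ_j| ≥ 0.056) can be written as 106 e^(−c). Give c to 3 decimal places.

13.729

Union bound over the 53 events: P(max_{1 ≤ j ≤ 53} |X̄_j − μ_j| ≥ 0.056) ≤ 53·2·exp(−2nε²) = 106 exp(−2·2189·0.056²).
So c = 2·2189·0.056² = 13.7294.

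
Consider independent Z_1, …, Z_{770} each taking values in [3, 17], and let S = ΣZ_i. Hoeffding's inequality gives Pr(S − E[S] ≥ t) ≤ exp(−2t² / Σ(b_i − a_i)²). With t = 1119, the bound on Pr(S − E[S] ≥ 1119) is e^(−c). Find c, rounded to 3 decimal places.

Σ(b_i − a_i)² = 770·(14)² = 150920.
c = 2t²/150920 = 2·1119²/150920 = 16.5937.

16.594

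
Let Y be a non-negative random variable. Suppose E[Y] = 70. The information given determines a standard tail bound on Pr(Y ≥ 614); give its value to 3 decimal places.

0.114

Only the mean of a non-negative variable is known, so Markov's inequality is the applicable tail bound.
Markov's inequality: for a non-negative random variable, Pr(Y ≥ a) ≤ E[Y]/a.
Here E[Y] = 70 and a = 614, so the bound is 70/614 = 0.1140.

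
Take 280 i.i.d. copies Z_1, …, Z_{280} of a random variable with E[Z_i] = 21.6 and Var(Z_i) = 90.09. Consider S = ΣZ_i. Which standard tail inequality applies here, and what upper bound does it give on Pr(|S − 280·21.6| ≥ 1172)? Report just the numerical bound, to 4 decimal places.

0.0184

With mean and variance of each term known, Chebyshev's inequality bounds the deviation of the sum (or sample mean).
Var(S) = n·Var(Z_i) = 280·90.09 = 25225.2.
Chebyshev: Pr(|S − 280·21.6| ≥ 1172) ≤ Var(S)/1172² = 25225.2/1373584 = 0.0184.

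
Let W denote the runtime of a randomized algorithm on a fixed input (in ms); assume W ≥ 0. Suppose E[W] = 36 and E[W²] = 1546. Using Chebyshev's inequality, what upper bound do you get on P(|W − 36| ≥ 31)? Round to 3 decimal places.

Var(W) = E[W²] − (E[W])² = 1546 − 1296 = 250.
Chebyshev's inequality: P(|W − μ| ≥ t) ≤ Var(W)/t² = 250/961 = 0.2601.

0.260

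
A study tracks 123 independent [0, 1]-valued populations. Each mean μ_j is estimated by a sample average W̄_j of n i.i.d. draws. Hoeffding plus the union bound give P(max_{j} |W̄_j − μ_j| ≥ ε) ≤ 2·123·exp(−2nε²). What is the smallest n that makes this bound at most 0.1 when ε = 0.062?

1016

Need 2·123·exp(−2nε²) ≤ 0.1, i.e. exp(−2nε²) ≤ 0.1/246.
So 2nε² ≥ ln(246/0.1) = 7.807917.
Hence n ≥ 7.807917/(2·0.062²) = 1015.598.
The smallest integer n is 1016.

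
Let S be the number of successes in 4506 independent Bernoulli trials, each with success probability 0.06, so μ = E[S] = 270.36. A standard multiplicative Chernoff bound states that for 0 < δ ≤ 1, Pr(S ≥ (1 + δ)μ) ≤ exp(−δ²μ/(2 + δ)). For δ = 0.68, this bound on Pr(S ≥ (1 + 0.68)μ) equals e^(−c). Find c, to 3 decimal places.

c = δ²μ/(2 + δ) = 0.68²·270.36/(2 + 0.68) = 46.6472.

46.647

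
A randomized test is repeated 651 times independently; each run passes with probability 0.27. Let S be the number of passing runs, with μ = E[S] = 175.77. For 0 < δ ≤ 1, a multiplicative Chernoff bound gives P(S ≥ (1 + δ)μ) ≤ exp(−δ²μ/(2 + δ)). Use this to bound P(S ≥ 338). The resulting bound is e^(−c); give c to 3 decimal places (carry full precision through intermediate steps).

51.226

Write 338 = (1 + δ)μ, so δ = 338/175.77 − 1 = 0.9229675…
Then the exponent is δ²μ/(2 + δ) = (338 − μ)² / (μ·(2 + δ)) = 51.226372.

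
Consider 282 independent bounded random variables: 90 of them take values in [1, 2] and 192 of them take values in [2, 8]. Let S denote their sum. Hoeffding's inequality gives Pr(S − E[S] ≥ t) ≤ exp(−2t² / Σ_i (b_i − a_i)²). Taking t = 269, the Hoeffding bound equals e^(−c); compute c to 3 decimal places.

Σ(b_i − a_i)² = 90·1² + 192·6² = 7002.
c = 2t² / 7002 = 2·269² / 7002 = 20.6687.

20.669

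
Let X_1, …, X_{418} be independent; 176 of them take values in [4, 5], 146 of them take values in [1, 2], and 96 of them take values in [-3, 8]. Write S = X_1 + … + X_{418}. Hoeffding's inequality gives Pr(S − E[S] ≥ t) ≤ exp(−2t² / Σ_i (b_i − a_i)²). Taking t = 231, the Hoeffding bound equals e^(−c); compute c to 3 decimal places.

Σ(b_i − a_i)² = 176·1² + 146·1² + 96·11² = 11938.
c = 2t² / 11938 = 2·231² / 11938 = 8.9397.

8.940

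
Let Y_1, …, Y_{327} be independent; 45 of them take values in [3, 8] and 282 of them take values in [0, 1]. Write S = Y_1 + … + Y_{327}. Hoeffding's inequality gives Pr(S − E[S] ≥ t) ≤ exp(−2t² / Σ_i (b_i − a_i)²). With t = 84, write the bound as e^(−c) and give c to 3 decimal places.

Σ(b_i − a_i)² = 45·5² + 282·1² = 1407.
c = 2t² / 1407 = 2·84² / 1407 = 10.0299.

10.030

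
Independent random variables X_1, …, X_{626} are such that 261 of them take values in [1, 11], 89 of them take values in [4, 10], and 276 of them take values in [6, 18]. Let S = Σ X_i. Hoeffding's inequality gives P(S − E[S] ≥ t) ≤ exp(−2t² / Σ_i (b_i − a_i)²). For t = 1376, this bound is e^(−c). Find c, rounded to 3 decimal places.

54.842

Σ(b_i − a_i)² = 261·10² + 89·6² + 276·12² = 69048.
c = 2t² / 69048 = 2·1376² / 69048 = 54.8423.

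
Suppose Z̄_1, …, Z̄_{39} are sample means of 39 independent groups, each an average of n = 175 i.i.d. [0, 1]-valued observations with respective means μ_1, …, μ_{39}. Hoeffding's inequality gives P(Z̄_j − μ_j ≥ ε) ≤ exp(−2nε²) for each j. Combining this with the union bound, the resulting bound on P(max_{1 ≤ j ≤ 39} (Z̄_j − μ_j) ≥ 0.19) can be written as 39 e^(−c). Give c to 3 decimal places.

Union bound over the 39 events: P(max_{1 ≤ j ≤ 39} (Z̄_j − μ_j) ≥ 0.19) ≤ 39·exp(−2nε²) = 39 exp(−2·175·0.19²).
So c = 2·175·0.19² = 12.6350.

12.635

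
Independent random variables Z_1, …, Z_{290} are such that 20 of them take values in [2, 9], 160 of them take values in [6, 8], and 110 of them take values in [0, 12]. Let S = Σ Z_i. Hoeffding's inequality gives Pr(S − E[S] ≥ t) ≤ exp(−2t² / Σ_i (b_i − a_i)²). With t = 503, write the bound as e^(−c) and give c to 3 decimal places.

Σ(b_i − a_i)² = 20·7² + 160·2² + 110·12² = 17460.
c = 2t² / 17460 = 2·503² / 17460 = 28.9816.

28.982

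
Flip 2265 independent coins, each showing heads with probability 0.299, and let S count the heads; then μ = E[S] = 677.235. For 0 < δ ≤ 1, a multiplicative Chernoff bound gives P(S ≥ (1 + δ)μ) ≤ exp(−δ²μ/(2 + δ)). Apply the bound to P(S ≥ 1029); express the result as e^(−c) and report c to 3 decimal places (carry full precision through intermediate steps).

72.521

Write 1029 = (1 + δ)μ, so δ = 1029/677.235 − 1 = 0.5194135…
Then the exponent is δ²μ/(2 + δ) = (1029 − μ)² / (μ·(2 + δ)) = 72.521438.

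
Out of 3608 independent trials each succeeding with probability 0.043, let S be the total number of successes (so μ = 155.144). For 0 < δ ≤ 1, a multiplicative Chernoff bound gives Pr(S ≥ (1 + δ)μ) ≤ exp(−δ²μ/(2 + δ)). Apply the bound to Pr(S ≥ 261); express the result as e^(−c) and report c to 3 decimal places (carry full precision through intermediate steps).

26.927

Write 261 = (1 + δ)μ, so δ = 261/155.144 − 1 = 0.682308…
Then the exponent is δ²μ/(2 + δ) = (261 − μ)² / (μ·(2 + δ)) = 26.926960.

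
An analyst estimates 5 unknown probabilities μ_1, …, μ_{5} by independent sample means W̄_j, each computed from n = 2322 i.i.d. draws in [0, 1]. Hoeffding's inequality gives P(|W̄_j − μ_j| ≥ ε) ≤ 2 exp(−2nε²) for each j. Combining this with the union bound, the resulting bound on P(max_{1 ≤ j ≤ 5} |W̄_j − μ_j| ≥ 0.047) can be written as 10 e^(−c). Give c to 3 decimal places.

Union bound over the 5 events: P(max_{1 ≤ j ≤ 5} |W̄_j − μ_j| ≥ 0.047) ≤ 5·2·exp(−2nε²) = 10 exp(−2·2322·0.047²).
So c = 2·2322·0.047² = 10.2586.

10.259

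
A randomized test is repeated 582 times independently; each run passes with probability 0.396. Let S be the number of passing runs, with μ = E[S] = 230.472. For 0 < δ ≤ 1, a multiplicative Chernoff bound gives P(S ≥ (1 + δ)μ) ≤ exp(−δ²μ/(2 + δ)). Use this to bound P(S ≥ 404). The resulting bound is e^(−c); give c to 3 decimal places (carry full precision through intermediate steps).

Write 404 = (1 + δ)μ, so δ = 404/230.472 − 1 = 0.7529244…
Then the exponent is δ²μ/(2 + δ) = (404 − μ)² / (μ·(2 + δ)) = 47.459883.

47.460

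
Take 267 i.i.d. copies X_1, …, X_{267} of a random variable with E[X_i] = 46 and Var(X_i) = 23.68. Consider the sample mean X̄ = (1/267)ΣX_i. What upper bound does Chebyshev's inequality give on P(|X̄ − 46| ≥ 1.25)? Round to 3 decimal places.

0.057

Var(X̄) = Var(X_i)/n = 23.68/267 = 0.088689.
Chebyshev: P(|X̄ − 46| ≥ 1.25) ≤ Var(X̄)/(1.25)² = 23.68/(267·1.25²) = 0.0568.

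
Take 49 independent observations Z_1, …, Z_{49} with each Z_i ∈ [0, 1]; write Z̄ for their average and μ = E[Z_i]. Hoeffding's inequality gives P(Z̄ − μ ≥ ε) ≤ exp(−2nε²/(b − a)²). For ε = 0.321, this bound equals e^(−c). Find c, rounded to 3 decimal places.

10.098

c = 2nε²/(b − a)² = 2·49·0.321² / 1² = 10.0980.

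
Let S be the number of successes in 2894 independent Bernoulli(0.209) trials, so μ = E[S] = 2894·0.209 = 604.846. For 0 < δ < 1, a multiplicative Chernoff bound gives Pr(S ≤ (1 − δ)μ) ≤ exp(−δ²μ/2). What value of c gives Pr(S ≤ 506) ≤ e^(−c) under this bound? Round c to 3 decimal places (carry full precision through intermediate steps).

8.077

Write 506 = (1 − δ)μ, so δ = 1 − 506/604.846 = 0.1634234…
Then the exponent is δ²μ/2 = (μ − 506)²/(2μ) = 8.076876.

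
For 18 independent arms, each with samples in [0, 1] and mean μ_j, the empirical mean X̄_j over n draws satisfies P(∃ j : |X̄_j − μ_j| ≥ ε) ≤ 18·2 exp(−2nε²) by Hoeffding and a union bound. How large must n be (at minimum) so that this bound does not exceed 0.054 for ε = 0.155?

Need 2·18·exp(−2nε²) ≤ 0.054, i.e. exp(−2nε²) ≤ 0.054/36.
So 2nε² ≥ ln(36/0.054) = 6.502290.
Hence n ≥ 6.502290/(2·0.155²) = 135.323.
The smallest integer n is 136.

136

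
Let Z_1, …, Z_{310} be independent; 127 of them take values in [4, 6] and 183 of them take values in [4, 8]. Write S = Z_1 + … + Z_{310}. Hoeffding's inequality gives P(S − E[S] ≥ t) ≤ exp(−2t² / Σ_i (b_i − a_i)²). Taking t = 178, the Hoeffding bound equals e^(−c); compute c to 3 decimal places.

18.442

Σ(b_i − a_i)² = 127·2² + 183·4² = 3436.
c = 2t² / 3436 = 2·178² / 3436 = 18.4424.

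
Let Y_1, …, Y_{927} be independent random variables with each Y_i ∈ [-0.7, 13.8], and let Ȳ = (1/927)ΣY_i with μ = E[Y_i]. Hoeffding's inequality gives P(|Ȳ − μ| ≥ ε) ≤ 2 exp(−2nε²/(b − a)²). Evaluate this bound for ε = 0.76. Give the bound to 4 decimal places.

Exponent: 2nε²/(b − a)² = 2·927·0.76² / 14.5² = 5.09332.
Bound = 2·exp(−5.09332) = 0.01228.

0.0123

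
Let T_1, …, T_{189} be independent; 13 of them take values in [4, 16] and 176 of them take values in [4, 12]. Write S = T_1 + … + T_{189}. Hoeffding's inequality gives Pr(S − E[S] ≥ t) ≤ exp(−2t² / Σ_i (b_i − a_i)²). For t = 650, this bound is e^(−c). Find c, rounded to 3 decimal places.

64.327

Σ(b_i − a_i)² = 13·12² + 176·8² = 13136.
c = 2t² / 13136 = 2·650² / 13136 = 64.3270.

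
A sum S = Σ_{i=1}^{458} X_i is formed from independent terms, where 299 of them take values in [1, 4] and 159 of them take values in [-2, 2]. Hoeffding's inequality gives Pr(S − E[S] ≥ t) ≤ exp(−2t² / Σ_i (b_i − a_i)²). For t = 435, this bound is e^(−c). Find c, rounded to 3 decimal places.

Σ(b_i − a_i)² = 299·3² + 159·4² = 5235.
c = 2t² / 5235 = 2·435² / 5235 = 72.2923.

72.292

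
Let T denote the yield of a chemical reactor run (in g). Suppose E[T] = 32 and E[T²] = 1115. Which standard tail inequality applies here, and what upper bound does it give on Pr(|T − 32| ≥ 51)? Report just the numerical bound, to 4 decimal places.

0.0350

The first two moments determine the variance, so Chebyshev's inequality is the sharpest standard bound available.
Var(T) = E[T²] − (E[T])² = 1115 − 1024 = 91.
Chebyshev's inequality: Pr(|T − μ| ≥ t) ≤ Var(T)/t² = 91/2601 = 0.0350.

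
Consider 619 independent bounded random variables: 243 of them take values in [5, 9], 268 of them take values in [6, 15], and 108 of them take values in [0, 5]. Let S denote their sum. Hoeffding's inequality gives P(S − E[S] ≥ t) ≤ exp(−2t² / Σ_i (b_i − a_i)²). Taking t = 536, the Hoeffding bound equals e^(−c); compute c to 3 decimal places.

Σ(b_i − a_i)² = 243·4² + 268·9² + 108·5² = 28296.
c = 2t² / 28296 = 2·536² / 28296 = 20.3065.

20.306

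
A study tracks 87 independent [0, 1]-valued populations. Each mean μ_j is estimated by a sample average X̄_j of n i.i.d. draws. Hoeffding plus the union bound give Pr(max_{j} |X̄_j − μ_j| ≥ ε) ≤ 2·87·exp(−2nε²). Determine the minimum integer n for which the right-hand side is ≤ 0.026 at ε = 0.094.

499

Need 2·87·exp(−2nε²) ≤ 0.026, i.e. exp(−2nε²) ≤ 0.026/174.
So 2nε² ≥ ln(174/0.026) = 8.808714.
Hence n ≥ 8.808714/(2·0.094²) = 498.456.
The smallest integer n is 499.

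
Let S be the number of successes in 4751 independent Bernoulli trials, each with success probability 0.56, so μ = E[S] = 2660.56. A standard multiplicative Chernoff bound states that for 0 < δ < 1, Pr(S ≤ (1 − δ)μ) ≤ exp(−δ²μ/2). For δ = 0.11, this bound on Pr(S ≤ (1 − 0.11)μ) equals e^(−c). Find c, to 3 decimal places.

16.096

c = δ²μ/2 = 0.11²·2660.56/2 = 16.0964.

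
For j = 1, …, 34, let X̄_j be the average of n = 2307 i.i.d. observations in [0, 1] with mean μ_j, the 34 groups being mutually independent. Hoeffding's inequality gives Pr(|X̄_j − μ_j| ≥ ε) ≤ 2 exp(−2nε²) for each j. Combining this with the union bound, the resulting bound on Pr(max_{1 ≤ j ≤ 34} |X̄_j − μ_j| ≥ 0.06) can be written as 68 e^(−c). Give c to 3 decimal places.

Union bound over the 34 events: Pr(max_{1 ≤ j ≤ 34} |X̄_j − μ_j| ≥ 0.06) ≤ 34·2·exp(−2nε²) = 68 exp(−2·2307·0.06²).
So c = 2·2307·0.06² = 16.6104.

16.610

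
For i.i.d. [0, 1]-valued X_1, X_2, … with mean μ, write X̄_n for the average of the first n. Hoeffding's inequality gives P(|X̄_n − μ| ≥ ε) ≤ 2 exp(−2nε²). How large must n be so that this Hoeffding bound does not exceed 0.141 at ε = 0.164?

Require 2·exp(−2nε²) ≤ 0.141, i.e. 2nε² ≥ ln(2/0.141) = 2.652143.
So n ≥ 2.652143 / (2·0.164²) = 49.304.
The smallest integer n is 50.

50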